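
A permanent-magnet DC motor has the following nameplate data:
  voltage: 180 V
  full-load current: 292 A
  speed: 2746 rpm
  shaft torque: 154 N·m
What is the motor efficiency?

84.3 %

ω = 2π × 2746/60 = 287.6 rad/s; P_out = τω = 154 × 287.6 = 44290 W
P_in = V·I = 180 × 292 = 52560 W
η = P_out / P_in = 44290 / 52560 = 0.843 = 84.3%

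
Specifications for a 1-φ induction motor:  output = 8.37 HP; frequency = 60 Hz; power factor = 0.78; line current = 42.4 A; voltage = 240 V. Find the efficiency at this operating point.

78.7 %

P_out = 8.37 × 746 = 6244 W
P_in = V·I·cosφ = 240 × 42.4 × 0.78 = 7937 W
η = P_out / P_in = 6244 / 7937 = 0.787 = 78.7%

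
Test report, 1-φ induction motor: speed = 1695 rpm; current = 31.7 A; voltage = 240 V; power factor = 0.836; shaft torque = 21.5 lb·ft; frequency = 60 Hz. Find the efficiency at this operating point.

τ = 21.5 lb·ft × 1.356 = 29.15 N·m
ω = 2π × 1695/60 = 177.5 rad/s; P_out = τω = 29.15 × 177.5 = 5174 W
P_in = V·I·cosφ = 240 × 31.7 × 0.836 = 6360 W
η = P_out / P_in = 5174 / 6360 = 0.814 = 81.4%

81.4 %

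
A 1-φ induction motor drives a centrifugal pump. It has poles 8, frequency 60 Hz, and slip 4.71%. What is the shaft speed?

n_s = 120f/p = 120×60/8 = 900 rpm
n = n_s(1 − s) = 900 × (1 − 0.0471) = 858 rpm

858 rpm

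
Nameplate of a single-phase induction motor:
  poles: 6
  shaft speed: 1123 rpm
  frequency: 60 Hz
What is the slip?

n_s = 120f/p = 120×60/6 = 1200 rpm
s = (n_s − n)/n_s = (1200 − 1123)/1200 = 0.0642

6.4 %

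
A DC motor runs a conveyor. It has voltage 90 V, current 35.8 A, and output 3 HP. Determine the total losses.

P_in = V·I = 90×35.8 = 3222 W
P_out = 3×746 = 2238 W
Losses = P_in − P_out = 3222 − 2238 = 984 W

984 W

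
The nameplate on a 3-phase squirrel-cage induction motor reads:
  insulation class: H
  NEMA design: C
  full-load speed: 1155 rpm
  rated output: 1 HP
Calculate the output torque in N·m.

6.17 N·m

P_out = 1 × 746 = 746 W
ω = 2π × 1155/60 = 121 rad/s
τ = P_out/ω = 746/121 = 6.17 N·m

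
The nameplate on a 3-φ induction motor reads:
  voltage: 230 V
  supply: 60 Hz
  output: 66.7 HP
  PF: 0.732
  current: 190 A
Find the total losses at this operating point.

5.65 kW

P_in = √3·V·I·cosφ = 1.732×230×190×0.732 = 55404 W
P_out = 66.7×746 = 49758 W
Losses = P_in − P_out = 55404 − 49758 = 5646 W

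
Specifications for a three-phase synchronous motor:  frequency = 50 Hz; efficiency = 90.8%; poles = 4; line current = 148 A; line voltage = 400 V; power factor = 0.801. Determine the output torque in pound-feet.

P_in = √3·V·I·cosφ = 1.732 × 400 × 148 × 0.801 = 82130 W
P_out = η·P_in = 0.908 × 82130 = 74574 W
n = n_s = 120×50/4 = 1500 rpm (synchronous)
ω = 2π×1500/60 = 157.1 rad/s
τ = P_out/ω = 74574/157.1 = 474.7 N·m
In lb·ft: 474.7/1.356 = 350 lb·ft

350 lb·ft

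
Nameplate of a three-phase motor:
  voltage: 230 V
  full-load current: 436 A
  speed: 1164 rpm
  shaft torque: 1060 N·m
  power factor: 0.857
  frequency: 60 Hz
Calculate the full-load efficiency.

ω = 2π × 1164/60 = 121.9 rad/s; P_out = τω = 1060 × 121.9 = 129214 W
P_in = √3·V_L·I_L·cosφ = 1.732 × 230 × 436 × 0.857 = 148848 W
η = P_out / P_in = 129214 / 148848 = 0.868 = 86.8%

86.8 %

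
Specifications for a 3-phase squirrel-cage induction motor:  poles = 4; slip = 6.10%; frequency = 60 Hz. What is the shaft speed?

n_s = 120f/p = 120×60/4 = 1800 rpm
n = n_s(1 − s) = 1800 × (1 − 0.061) = 1690 rpm

1690 rpm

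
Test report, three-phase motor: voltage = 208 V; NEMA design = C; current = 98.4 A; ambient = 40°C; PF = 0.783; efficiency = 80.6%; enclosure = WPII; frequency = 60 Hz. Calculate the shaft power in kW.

P_in = √3·V·I·cosφ = 1.732 × 208 × 98.4 × 0.783 = 27757 W
P_out = η·P_in = 0.806 × 27757 = 22372 W

22.4 kW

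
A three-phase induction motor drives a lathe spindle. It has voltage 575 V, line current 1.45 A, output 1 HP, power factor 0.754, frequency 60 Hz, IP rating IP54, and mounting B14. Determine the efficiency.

68.5 %

P_out = 1 × 746 = 746 W
P_in = √3·V_L·I_L·cosφ = 1.732 × 575 × 1.45 × 0.754 = 1089 W
η = P_out / P_in = 746 / 1089 = 0.685 = 68.5%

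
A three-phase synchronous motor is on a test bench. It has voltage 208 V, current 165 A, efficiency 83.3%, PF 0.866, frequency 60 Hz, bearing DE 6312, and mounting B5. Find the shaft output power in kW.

P_in = √3·V·I·cosφ = 1.732 × 208 × 165 × 0.866 = 51477 W
P_out = η·P_in = 0.833 × 51477 = 42880 W

42.9 kW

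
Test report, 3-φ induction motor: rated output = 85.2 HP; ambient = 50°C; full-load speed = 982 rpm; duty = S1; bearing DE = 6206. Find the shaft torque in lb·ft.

456 lb·ft

P_out = 85.2 × 746 = 63559 W
ω = 2π × 982/60 = 102.8 rad/s
τ = P_out/ω = 63559/102.8 = 618.3 N·m
In lb·ft: 618.3/1.356 = 456 lb·ft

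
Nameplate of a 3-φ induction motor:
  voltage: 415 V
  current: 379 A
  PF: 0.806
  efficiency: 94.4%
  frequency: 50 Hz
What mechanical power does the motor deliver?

207 kW

P_in = √3·V·I·cosφ = 1.732 × 415 × 379 × 0.806 = 219569 W
P_out = η·P_in = 0.944 × 219569 = 207273 W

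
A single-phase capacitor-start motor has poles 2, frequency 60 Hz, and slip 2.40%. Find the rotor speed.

3514 rpm

n_s = 120f/p = 120×60/2 = 3600 rpm
n = n_s(1 − s) = 3600 × (1 − 0.024) = 3514 rpm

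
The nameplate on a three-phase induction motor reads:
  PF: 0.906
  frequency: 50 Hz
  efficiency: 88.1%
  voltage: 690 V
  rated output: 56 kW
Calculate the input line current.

P_out = 56 kW = 56000 W
P_in = P_out / η = 56000 / 0.881 = 63564 W
I_L = P_in / (√3·V_L·cosφ) = 63564 / (1.732 × 690 × 0.906) = 58.7 A

58.7 A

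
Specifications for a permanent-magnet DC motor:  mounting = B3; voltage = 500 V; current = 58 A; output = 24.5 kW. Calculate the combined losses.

4.5 kW

P_in = V·I = 500×58 = 29000 W
P_out = 24500 W
Losses = P_in − P_out = 29000 − 24500 = 4500 W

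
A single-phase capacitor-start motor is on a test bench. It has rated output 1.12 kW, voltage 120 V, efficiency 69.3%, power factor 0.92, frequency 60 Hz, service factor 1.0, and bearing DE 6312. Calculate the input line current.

P_out = 1.12 kW = 1120 W
P_in = P_out / η = 1120 / 0.693 = 1616 W
I = P_in / (V·cosφ) = 1616 / (120 × 0.92) = 14.6 A

14.6 A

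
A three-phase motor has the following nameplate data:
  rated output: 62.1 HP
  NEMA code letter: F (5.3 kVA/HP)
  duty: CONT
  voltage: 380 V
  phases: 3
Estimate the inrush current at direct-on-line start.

500 A

S_LR = 5.3 × 62.1 = 329.13 kVA
I_LR = S_LR/(√3·V_L) = 329130/(1.732×380) = 500 A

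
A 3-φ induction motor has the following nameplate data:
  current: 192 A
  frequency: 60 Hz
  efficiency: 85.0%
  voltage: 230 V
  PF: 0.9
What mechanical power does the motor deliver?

58.5 kW

P_in = √3·V·I·cosφ = 1.732 × 230 × 192 × 0.9 = 68837 W
P_out = η·P_in = 0.85 × 68837 = 58511 W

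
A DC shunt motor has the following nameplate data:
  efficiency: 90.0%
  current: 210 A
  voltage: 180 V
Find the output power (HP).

P_in = V·I = 180 × 210 = 37800 W
P_out = η·P_in = 0.9 × 37800 = 34020 W
= 34020/746 = 45.6 HP

45.6 HP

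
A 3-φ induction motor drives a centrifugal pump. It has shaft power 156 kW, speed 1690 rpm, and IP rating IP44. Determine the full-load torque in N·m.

ω = 2π × 1690/60 = 177 rad/s
τ = P/ω = 156000/177 = 881 N·m

881 N·m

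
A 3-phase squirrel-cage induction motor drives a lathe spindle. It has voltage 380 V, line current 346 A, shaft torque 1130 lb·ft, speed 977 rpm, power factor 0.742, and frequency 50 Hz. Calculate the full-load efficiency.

τ = 1130 lb·ft × 1.356 = 1532 N·m
ω = 2π × 977/60 = 102.3 rad/s; P_out = τω = 1532 × 102.3 = 156724 W
P_in = √3·V_L·I_L·cosφ = 1.732 × 380 × 346 × 0.742 = 168971 W
η = P_out / P_in = 156724 / 168971 = 0.928 = 92.8%

92.8 %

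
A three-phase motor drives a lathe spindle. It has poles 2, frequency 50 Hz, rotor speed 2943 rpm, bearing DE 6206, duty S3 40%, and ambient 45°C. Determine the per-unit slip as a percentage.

n_s = 120f/p = 120×50/2 = 3000 rpm
s = (n_s − n)/n_s = (3000 − 2943)/3000 = 0.0190

1.9 %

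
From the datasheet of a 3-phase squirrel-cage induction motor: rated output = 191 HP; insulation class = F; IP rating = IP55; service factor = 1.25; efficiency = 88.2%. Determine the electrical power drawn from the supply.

162 kW

P_out = 191 × 746 = 142486 W
P_in = P_out/η = 142486/0.882 = 161549 W = 162 kW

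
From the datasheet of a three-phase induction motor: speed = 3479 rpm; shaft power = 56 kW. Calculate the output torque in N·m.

ω = 2π × 3479/60 = 364.3 rad/s
τ = P/ω = 56000/364.3 = 154 N·m

154 N·m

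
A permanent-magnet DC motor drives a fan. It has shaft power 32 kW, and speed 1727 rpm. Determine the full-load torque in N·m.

177 N·m

ω = 2π × 1727/60 = 180.9 rad/s
τ = P/ω = 32000/180.9 = 177 N·m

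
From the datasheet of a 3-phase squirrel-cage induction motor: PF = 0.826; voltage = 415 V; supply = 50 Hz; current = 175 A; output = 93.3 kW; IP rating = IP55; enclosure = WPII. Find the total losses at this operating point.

P_in = √3·V·I·cosφ = 1.732×415×175×0.826 = 103900 W
P_out = 93300 W
Losses = P_in − P_out = 103900 − 93300 = 10600 W

10600 W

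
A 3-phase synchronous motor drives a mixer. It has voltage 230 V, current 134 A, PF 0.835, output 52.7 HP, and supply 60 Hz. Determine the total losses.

5.26 kW

P_in = √3·V·I·cosφ = 1.732×230×134×0.835 = 44573 W
P_out = 52.7×746 = 39314 W
Losses = P_in − P_out = 44573 − 39314 = 5259 W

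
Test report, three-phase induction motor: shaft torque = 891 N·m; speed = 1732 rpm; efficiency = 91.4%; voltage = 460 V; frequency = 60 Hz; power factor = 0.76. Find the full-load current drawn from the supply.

ω = 2π×1732/60 = 181.4 rad/s; P_out = τω = 891 × 181.4 = 161627 W
P_in = P_out / η = 161627 / 0.914 = 176835 W
I_L = P_in / (√3·V_L·cosφ) = 176835 / (1.732 × 460 × 0.76) = 292 A

292 A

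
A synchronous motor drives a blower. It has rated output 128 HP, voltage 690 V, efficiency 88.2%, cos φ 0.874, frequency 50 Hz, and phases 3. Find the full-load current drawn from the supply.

104 A

P_out = 128 × 746 = 95488 W
P_in = P_out / η = 95488 / 0.882 = 108263 W
I_L = P_in / (√3·V_L·cosφ) = 108263 / (1.732 × 690 × 0.874) = 104 A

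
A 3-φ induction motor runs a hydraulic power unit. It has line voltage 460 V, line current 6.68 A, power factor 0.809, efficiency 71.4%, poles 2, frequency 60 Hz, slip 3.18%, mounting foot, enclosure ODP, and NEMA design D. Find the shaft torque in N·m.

P_in = √3·V·I·cosφ = 1.732 × 460 × 6.68 × 0.809 = 4306 W
P_out = η·P_in = 0.714 × 4306 = 3074 W
n_s = 120×60/2 = 3600 rpm; n = 3600×(1−0.0318) = 3486 rpm
ω = 2π×3486/60 = 365.1 rad/s
τ = P_out/ω = 3074/365.1 = 8.42 N·m

8.42 N·m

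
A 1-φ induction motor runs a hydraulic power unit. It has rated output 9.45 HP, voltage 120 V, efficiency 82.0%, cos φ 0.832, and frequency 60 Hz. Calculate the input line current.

86.1 A

P_out = 9.45 × 746 = 7050 W
P_in = P_out / η = 7050 / 0.820 = 8598 W
I = P_in / (V·cosφ) = 8598 / (120 × 0.832) = 86.1 A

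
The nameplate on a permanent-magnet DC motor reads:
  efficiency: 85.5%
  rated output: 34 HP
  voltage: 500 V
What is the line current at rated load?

59.3 A

P_out = 34 × 746 = 25364 W
P_in = P_out / η = 25364 / 0.855 = 29665 W
I = P_in / V = 29665 / 500 = 59.3 A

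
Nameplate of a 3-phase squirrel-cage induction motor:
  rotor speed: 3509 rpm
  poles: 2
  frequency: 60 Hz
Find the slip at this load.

2.53 %

n_s = 120f/p = 120×60/2 = 3600 rpm
s = (n_s − n)/n_s = (3600 − 3509)/3600 = 0.0253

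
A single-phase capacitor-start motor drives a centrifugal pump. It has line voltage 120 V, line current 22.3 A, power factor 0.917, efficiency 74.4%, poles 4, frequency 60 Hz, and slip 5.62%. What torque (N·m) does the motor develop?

P_in = V·I·cosφ = 120 × 22.3 × 0.917 = 2454 W
P_out = η·P_in = 0.744 × 2454 = 1826 W
n_s = 120×60/4 = 1800 rpm; n = 1800×(1−0.0562) = 1699 rpm
ω = 2π×1699/60 = 177.9 rad/s
τ = P_out/ω = 1826/177.9 = 10.3 N·m

10.3 N·m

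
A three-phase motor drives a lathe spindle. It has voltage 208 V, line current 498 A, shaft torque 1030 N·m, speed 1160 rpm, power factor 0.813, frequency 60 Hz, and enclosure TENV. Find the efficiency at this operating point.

85.8 %

ω = 2π × 1160/60 = 121.5 rad/s; P_out = τω = 1030 × 121.5 = 125145 W
P_in = √3·V_L·I_L·cosφ = 1.732 × 208 × 498 × 0.813 = 145858 W
η = P_out / P_in = 125145 / 145858 = 0.858 = 85.8%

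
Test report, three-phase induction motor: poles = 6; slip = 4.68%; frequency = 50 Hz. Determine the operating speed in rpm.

n_s = 120f/p = 120×50/6 = 1000 rpm
n = n_s(1 − s) = 1000 × (1 − 0.0468) = 953 rpm

953 rpm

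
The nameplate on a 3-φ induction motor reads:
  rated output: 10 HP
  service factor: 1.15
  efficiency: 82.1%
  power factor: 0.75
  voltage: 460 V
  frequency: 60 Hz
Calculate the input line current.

15.2 A

P_out = 10 × 746 = 7460 W
P_in = P_out / η = 7460 / 0.821 = 9086 W
I_L = P_in / (√3·V_L·cosφ) = 9086 / (1.732 × 460 × 0.75) = 15.2 A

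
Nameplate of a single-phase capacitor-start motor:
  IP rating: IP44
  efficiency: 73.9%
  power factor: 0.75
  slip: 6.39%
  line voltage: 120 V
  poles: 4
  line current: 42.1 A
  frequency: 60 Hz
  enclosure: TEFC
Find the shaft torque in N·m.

15.9 N·m

P_in = V·I·cosφ = 120 × 42.1 × 0.75 = 3789 W
P_out = η·P_in = 0.739 × 3789 = 2800 W
n_s = 120×60/4 = 1800 rpm; n = 1800×(1−0.0639) = 1685 rpm
ω = 2π×1685/60 = 176.5 rad/s
τ = P_out/ω = 2800/176.5 = 15.9 N·m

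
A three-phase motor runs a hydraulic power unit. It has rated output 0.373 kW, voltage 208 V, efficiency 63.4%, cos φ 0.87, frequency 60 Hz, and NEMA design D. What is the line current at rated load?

P_out = 0.373 kW = 373 W
P_in = P_out / η = 373 / 0.634 = 588 W
I_L = P_in / (√3·V_L·cosφ) = 588 / (1.732 × 208 × 0.87) = 1.88 A

1.88 A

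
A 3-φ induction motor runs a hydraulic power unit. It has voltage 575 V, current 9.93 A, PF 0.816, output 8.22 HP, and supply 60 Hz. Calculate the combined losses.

1.94 kW

P_in = √3·V·I·cosφ = 1.732×575×9.93×0.816 = 8070 W
P_out = 8.22×746 = 6132 W
Losses = P_in − P_out = 8070 − 6132 = 1938 W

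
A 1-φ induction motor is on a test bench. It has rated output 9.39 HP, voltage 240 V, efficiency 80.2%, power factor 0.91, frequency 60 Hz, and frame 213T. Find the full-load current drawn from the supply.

P_out = 9.39 × 746 = 7005 W
P_in = P_out / η = 7005 / 0.802 = 8734 W
I = P_in / (V·cosφ) = 8734 / (240 × 0.91) = 40 A

40 A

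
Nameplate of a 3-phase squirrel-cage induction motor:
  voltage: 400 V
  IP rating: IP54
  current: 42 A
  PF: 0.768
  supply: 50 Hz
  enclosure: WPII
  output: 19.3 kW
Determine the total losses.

3.05 kW

P_in = √3·V·I·cosφ = 1.732×400×42×0.768 = 22347 W
P_out = 19300 W
Losses = P_in − P_out = 22347 − 19300 = 3047 W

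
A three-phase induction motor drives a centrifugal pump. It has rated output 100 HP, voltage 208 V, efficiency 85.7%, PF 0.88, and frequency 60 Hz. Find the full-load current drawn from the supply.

P_out = 100 × 746 = 74600 W
P_in = P_out / η = 74600 / 0.857 = 87048 W
I_L = P_in / (√3·V_L·cosφ) = 87048 / (1.732 × 208 × 0.88) = 275 A

275 A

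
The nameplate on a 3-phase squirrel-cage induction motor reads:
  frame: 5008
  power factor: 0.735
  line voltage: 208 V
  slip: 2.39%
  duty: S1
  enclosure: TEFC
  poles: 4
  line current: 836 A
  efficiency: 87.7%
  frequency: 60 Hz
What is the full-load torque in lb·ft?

778 lb·ft

P_in = √3·V·I·cosφ = 1.732 × 208 × 836 × 0.735 = 221363 W
P_out = η·P_in = 0.877 × 221363 = 194135 W
n_s = 120×60/4 = 1800 rpm; n = 1800×(1−0.0239) = 1757 rpm
ω = 2π×1757/60 = 184 rad/s
τ = P_out/ω = 194135/184 = 1055 N·m
In lb·ft: 1055/1.356 = 778 lb·ft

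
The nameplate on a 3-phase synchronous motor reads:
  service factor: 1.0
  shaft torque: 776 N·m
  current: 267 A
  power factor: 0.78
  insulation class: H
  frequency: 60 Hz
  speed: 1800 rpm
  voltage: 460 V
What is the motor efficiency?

ω = 2π × 1800/60 = 188.5 rad/s; P_out = τω = 776 × 188.5 = 146276 W
P_in = √3·V_L·I_L·cosφ = 1.732 × 460 × 267 × 0.78 = 165925 W
η = P_out / P_in = 146276 / 165925 = 0.882 = 88.2%

88.2 %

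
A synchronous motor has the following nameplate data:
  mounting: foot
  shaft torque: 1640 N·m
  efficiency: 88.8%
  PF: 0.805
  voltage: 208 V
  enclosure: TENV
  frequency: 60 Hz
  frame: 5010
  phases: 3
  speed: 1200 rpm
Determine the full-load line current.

800 A

ω = 2π×1200/60 = 125.7 rad/s; P_out = τω = 1640 × 125.7 = 206148 W
P_in = P_out / η = 206148 / 0.888 = 232149 W
I_L = P_in / (√3·V_L·cosφ) = 232149 / (1.732 × 208 × 0.805) = 800 A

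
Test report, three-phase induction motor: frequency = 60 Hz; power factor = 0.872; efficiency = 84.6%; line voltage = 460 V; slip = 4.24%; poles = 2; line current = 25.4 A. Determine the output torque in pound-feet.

30.5 lb·ft

P_in = √3·V·I·cosφ = 1.732 × 460 × 25.4 × 0.872 = 17646 W
P_out = η·P_in = 0.846 × 17646 = 14929 W
n_s = 120×60/2 = 3600 rpm; n = 3600×(1−0.0424) = 3447 rpm
ω = 2π×3447/60 = 361 rad/s
τ = P_out/ω = 14929/361 = 41.35 N·m
In lb·ft: 41.35/1.356 = 30.5 lb·ft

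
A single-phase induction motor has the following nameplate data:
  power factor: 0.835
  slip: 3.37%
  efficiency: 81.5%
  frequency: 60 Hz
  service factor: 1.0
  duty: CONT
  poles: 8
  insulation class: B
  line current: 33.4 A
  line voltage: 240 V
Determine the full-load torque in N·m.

P_in = V·I·cosφ = 240 × 33.4 × 0.835 = 6693 W
P_out = η·P_in = 0.815 × 6693 = 5455 W
n_s = 120×60/8 = 900 rpm; n = 900×(1−0.0337) = 870 rpm
ω = 2π×870/60 = 91.11 rad/s
τ = P_out/ω = 5455/91.11 = 59.9 N·m

59.9 N·m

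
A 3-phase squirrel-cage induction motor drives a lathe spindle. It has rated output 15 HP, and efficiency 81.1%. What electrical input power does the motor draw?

P_out = 15 × 746 = 11190 W
P_in = P_out/η = 11190/0.811 = 13798 W = 13.8 kW

13.8 kW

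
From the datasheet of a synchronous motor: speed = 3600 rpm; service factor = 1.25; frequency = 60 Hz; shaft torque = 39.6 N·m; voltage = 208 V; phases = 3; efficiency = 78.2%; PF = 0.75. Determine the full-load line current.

ω = 2π×3600/60 = 377 rad/s; P_out = τω = 39.6 × 377 = 14929 W
P_in = P_out / η = 14929 / 0.782 = 19091 W
I_L = P_in / (√3·V_L·cosφ) = 19091 / (1.732 × 208 × 0.75) = 70.7 A

70.7 A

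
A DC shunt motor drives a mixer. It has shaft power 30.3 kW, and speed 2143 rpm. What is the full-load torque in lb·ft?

99.6 lb·ft

ω = 2π × 2143/60 = 224.4 rad/s
τ = P/ω = 30300/224.4 = 135 N·m
In lb·ft: 135/1.356 = 99.6 lb·ft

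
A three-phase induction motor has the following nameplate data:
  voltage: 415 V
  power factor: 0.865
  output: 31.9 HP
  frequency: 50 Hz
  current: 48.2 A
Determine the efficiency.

79.4 %

P_out = 31.9 × 746 = 23797 W
P_in = √3·V_L·I_L·cosφ = 1.732 × 415 × 48.2 × 0.865 = 29968 W
η = P_out / P_in = 23797 / 29968 = 0.794 = 79.4%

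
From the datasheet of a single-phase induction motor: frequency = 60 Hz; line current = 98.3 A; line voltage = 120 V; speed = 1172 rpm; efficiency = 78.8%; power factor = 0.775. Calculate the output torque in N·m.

58.7 N·m

P_in = V·I·cosφ = 120 × 98.3 × 0.775 = 9142 W
P_out = η·P_in = 0.788 × 9142 = 7204 W
n = 1172 rpm
ω = 2π×1172/60 = 122.7 rad/s
τ = P_out/ω = 7204/122.7 = 58.7 N·m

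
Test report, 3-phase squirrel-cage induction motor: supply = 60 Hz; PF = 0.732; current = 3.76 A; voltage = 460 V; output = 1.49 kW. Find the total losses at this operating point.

P_in = √3·V·I·cosφ = 1.732×460×3.76×0.732 = 2193 W
P_out = 1490 W
Losses = P_in − P_out = 2193 − 1490 = 703 W

703 W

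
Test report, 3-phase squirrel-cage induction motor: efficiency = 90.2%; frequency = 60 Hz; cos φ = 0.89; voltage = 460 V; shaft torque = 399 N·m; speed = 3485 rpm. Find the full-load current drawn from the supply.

ω = 2π×3485/60 = 364.9 rad/s; P_out = τω = 399 × 364.9 = 145595 W
P_in = P_out / η = 145595 / 0.902 = 161414 W
I_L = P_in / (√3·V_L·cosφ) = 161414 / (1.732 × 460 × 0.89) = 228 A

228 A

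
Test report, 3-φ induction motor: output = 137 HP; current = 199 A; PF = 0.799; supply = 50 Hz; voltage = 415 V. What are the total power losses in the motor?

12100 W

P_in = √3·V·I·cosφ = 1.732×415×199×0.799 = 114287 W
P_out = 137×746 = 102202 W
Losses = P_in − P_out = 114287 − 102202 = 12085 W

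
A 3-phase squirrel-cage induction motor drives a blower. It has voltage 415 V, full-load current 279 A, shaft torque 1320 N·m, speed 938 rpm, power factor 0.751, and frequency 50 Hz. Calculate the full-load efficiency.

ω = 2π × 938/60 = 98.23 rad/s; P_out = τω = 1320 × 98.23 = 129664 W
P_in = √3·V_L·I_L·cosφ = 1.732 × 415 × 279 × 0.751 = 150605 W
η = P_out / P_in = 129664 / 150605 = 0.861 = 86.1%

86.1 %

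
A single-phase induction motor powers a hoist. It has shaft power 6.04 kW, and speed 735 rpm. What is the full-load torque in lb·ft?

57.9 lb·ft

ω = 2π × 735/60 = 76.97 rad/s
τ = P/ω = 6040/76.97 = 78.47 N·m
In lb·ft: 78.47/1.356 = 57.9 lb·ft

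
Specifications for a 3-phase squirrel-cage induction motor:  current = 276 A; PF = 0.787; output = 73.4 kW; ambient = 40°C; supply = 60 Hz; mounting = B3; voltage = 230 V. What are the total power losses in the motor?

P_in = √3·V·I·cosφ = 1.732×230×276×0.787 = 86529 W
P_out = 73400 W
Losses = P_in − P_out = 86529 − 73400 = 13129 W

13100 W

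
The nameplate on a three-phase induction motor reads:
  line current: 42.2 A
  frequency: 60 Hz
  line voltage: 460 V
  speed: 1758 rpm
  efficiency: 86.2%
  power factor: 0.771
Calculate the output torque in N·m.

121 N·m

P_in = √3·V·I·cosφ = 1.732 × 460 × 42.2 × 0.771 = 25922 W
P_out = η·P_in = 0.862 × 25922 = 22345 W
n = 1758 rpm
ω = 2π×1758/60 = 184.1 rad/s
τ = P_out/ω = 22345/184.1 = 121 N·m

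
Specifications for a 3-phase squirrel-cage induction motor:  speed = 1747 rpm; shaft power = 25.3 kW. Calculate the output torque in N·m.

138 N·m

ω = 2π × 1747/60 = 182.9 rad/s
τ = P/ω = 25300/182.9 = 138 N·m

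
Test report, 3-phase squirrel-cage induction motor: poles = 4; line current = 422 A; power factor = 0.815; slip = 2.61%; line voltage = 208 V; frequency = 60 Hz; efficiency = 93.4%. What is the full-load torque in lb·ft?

465 lb·ft

P_in = √3·V·I·cosφ = 1.732 × 208 × 422 × 0.815 = 123903 W
P_out = η·P_in = 0.934 × 123903 = 115725 W
n_s = 120×60/4 = 1800 rpm; n = 1800×(1−0.0261) = 1753 rpm
ω = 2π×1753/60 = 183.6 rad/s
τ = P_out/ω = 115725/183.6 = 630.3 N·m
In lb·ft: 630.3/1.356 = 465 lb·ft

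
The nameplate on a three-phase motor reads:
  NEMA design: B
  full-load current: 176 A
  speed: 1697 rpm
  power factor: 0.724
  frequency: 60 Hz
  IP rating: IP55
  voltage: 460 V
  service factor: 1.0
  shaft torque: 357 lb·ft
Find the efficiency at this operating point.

84.7 %

τ = 357 lb·ft × 1.356 = 484.1 N·m
ω = 2π × 1697/60 = 177.7 rad/s; P_out = τω = 484.1 × 177.7 = 86025 W
P_in = √3·V_L·I_L·cosφ = 1.732 × 460 × 176 × 0.724 = 101521 W
η = P_out / P_in = 86025 / 101521 = 0.847 = 84.7%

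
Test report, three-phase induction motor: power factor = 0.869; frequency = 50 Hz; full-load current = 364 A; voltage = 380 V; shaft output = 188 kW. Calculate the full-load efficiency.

90.3 %

P_out = 188 kW = 188000 W
P_in = √3·V_L·I_L·cosφ = 1.732 × 380 × 364 × 0.869 = 208187 W
η = P_out / P_in = 188000 / 208187 = 0.903 = 90.3%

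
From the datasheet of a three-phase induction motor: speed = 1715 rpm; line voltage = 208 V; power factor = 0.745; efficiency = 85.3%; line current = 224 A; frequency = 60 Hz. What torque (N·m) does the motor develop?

286 N·m

P_in = √3·V·I·cosφ = 1.732 × 208 × 224 × 0.745 = 60120 W
P_out = η·P_in = 0.853 × 60120 = 51282 W
n = 1715 rpm
ω = 2π×1715/60 = 179.6 rad/s
τ = P_out/ω = 51282/179.6 = 286 N·m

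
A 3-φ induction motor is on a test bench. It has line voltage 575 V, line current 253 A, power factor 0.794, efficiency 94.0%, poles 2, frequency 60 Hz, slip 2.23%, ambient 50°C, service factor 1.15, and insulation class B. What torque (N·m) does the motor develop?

510 N·m

P_in = √3·V·I·cosφ = 1.732 × 575 × 253 × 0.794 = 200058 W
P_out = η·P_in = 0.94 × 200058 = 188055 W
n_s = 120×60/2 = 3600 rpm; n = 3600×(1−0.0223) = 3520 rpm
ω = 2π×3520/60 = 368.6 rad/s
τ = P_out/ω = 188055/368.6 = 510 N·m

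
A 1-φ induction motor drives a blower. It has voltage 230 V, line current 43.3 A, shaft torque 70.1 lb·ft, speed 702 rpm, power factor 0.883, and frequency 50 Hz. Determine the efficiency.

τ = 70.1 lb·ft × 1.356 = 95.06 N·m
ω = 2π × 702/60 = 73.51 rad/s; P_out = τω = 95.06 × 73.51 = 6988 W
P_in = V·I·cosφ = 230 × 43.3 × 0.883 = 8794 W
η = P_out / P_in = 6988 / 8794 = 0.795 = 79.5%

79.5 %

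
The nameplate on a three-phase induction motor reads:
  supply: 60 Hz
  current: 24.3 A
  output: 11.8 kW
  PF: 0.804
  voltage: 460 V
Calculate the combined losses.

3770 W

P_in = √3·V·I·cosφ = 1.732×460×24.3×0.804 = 15566 W
P_out = 11800 W
Losses = P_in − P_out = 15566 − 11800 = 3766 W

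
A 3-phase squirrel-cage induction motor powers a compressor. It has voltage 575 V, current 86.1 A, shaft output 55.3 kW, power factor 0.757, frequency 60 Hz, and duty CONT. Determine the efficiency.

85.2 %

P_out = 55.3 kW = 55300 W
P_in = √3·V_L·I_L·cosφ = 1.732 × 575 × 86.1 × 0.757 = 64910 W
η = P_out / P_in = 55300 / 64910 = 0.852 = 85.2%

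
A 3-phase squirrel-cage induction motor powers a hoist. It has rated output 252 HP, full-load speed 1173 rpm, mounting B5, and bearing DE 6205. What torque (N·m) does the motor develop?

P_out = 252 × 746 = 187992 W
ω = 2π × 1173/60 = 122.8 rad/s
τ = P_out/ω = 187992/122.8 = 1530 N·m

1530 N·m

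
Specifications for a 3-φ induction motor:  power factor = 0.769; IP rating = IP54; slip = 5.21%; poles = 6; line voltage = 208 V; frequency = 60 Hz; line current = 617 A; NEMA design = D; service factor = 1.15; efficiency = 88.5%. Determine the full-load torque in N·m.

1270 N·m

P_in = √3·V·I·cosφ = 1.732 × 208 × 617 × 0.769 = 170932 W
P_out = η·P_in = 0.885 × 170932 = 151275 W
n_s = 120×60/6 = 1200 rpm; n = 1200×(1−0.0521) = 1137 rpm
ω = 2π×1137/60 = 119.1 rad/s
τ = P_out/ω = 151275/119.1 = 1270 N·m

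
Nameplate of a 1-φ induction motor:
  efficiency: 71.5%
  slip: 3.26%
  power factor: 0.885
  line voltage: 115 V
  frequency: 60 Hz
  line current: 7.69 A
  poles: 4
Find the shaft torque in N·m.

P_in = V·I·cosφ = 115 × 7.69 × 0.885 = 783 W
P_out = η·P_in = 0.715 × 783 = 560 W
n_s = 120×60/4 = 1800 rpm; n = 1800×(1−0.0326) = 1741 rpm
ω = 2π×1741/60 = 182.3 rad/s
τ = P_out/ω = 560/182.3 = 3.07 N·m

3.07 N·m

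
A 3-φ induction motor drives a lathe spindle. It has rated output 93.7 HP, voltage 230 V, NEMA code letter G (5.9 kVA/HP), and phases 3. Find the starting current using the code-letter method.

1390 A

S_LR = 5.9 × 93.7 = 552.83 kVA
I_LR = S_LR/(√3·V_L) = 552830/(1.732×230) = 1390 A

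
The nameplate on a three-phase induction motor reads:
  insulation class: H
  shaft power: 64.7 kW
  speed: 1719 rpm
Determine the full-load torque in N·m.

ω = 2π × 1719/60 = 180 rad/s
τ = P/ω = 64700/180 = 359 N·m

359 N·m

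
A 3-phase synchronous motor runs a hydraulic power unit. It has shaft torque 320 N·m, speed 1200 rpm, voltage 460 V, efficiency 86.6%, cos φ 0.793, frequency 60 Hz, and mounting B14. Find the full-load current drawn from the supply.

73.5 A

ω = 2π×1200/60 = 125.7 rad/s; P_out = τω = 320 × 125.7 = 40224 W
P_in = P_out / η = 40224 / 0.866 = 46448 W
I_L = P_in / (√3·V_L·cosφ) = 46448 / (1.732 × 460 × 0.793) = 73.5 A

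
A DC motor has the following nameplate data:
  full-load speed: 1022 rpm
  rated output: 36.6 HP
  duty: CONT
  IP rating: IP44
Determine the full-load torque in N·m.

P_out = 36.6 × 746 = 27304 W
ω = 2π × 1022/60 = 107 rad/s
τ = P_out/ω = 27304/107 = 255 N·m

255 N·m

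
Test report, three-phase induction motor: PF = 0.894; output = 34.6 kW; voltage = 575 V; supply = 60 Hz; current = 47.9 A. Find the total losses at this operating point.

8.05 kW

P_in = √3·V·I·cosφ = 1.732×575×47.9×0.894 = 42647 W
P_out = 34600 W
Losses = P_in − P_out = 42647 − 34600 = 8047 W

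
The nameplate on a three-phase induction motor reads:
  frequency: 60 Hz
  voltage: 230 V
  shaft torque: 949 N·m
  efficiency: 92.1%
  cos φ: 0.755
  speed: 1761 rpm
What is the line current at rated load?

ω = 2π×1761/60 = 184.4 rad/s; P_out = τω = 949 × 184.4 = 174996 W
P_in = P_out / η = 174996 / 0.921 = 190007 W
I_L = P_in / (√3·V_L·cosφ) = 190007 / (1.732 × 230 × 0.755) = 632 A

632 A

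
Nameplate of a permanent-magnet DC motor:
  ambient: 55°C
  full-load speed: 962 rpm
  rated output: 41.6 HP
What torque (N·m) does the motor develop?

308 N·m

P_out = 41.6 × 746 = 31034 W
ω = 2π × 962/60 = 100.7 rad/s
τ = P_out/ω = 31034/100.7 = 308 N·m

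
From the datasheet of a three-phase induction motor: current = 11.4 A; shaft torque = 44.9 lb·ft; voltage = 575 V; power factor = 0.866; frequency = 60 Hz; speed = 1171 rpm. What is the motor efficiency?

75.9 %

τ = 44.9 lb·ft × 1.356 = 60.88 N·m
ω = 2π × 1171/60 = 122.6 rad/s; P_out = τω = 60.88 × 122.6 = 7464 W
P_in = √3·V_L·I_L·cosφ = 1.732 × 575 × 11.4 × 0.866 = 9832 W
η = P_out / P_in = 7464 / 9832 = 0.759 = 75.9%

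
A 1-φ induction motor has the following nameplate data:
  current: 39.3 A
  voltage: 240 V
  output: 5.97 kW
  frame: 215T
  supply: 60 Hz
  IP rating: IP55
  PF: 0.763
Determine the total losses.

P_in = V·I·cosφ = 240×39.3×0.763 = 7197 W
P_out = 5970 W
Losses = P_in − P_out = 7197 − 5970 = 1227 W

1230 W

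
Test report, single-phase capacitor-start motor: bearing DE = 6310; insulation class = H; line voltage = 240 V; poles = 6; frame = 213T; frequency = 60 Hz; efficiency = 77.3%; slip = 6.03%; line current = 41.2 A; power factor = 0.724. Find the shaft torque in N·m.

P_in = V·I·cosφ = 240 × 41.2 × 0.724 = 7159 W
P_out = η·P_in = 0.773 × 7159 = 5534 W
n_s = 120×60/6 = 1200 rpm; n = 1200×(1−0.0603) = 1128 rpm
ω = 2π×1128/60 = 118.1 rad/s
τ = P_out/ω = 5534/118.1 = 46.9 N·m

46.9 N·m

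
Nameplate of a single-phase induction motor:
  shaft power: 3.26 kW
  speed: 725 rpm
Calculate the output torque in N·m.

42.9 N·m

ω = 2π × 725/60 = 75.92 rad/s
τ = P/ω = 3260/75.92 = 42.9 N·m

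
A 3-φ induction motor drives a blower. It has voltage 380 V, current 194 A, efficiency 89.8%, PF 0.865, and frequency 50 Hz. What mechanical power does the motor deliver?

99.2 kW

P_in = √3·V·I·cosφ = 1.732 × 380 × 194 × 0.865 = 110446 W
P_out = η·P_in = 0.898 × 110446 = 99181 W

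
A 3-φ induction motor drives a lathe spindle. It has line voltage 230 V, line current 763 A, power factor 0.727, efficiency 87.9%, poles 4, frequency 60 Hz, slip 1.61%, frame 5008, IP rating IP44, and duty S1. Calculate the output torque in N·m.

P_in = √3·V·I·cosφ = 1.732 × 230 × 763 × 0.727 = 220971 W
P_out = η·P_in = 0.879 × 220971 = 194234 W
n_s = 120×60/4 = 1800 rpm; n = 1800×(1−0.0161) = 1771 rpm
ω = 2π×1771/60 = 185.5 rad/s
τ = P_out/ω = 194234/185.5 = 1050 N·m

1050 N·m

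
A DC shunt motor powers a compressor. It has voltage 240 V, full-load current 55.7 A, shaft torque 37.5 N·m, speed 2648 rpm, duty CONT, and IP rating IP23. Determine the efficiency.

ω = 2π × 2648/60 = 277.3 rad/s; P_out = τω = 37.5 × 277.3 = 10399 W
P_in = V·I = 240 × 55.7 = 13368 W
η = P_out / P_in = 10399 / 13368 = 0.778 = 77.8%

77.8 %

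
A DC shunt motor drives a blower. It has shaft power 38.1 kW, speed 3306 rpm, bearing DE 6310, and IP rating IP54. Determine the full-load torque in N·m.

ω = 2π × 3306/60 = 346.2 rad/s
τ = P/ω = 38100/346.2 = 110 N·m

110 N·m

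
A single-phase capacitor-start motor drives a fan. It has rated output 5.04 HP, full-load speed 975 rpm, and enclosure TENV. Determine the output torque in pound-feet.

27.2 lb·ft

P_out = 5.04 × 746 = 3760 W
ω = 2π × 975/60 = 102.1 rad/s
τ = P_out/ω = 3760/102.1 = 36.83 N·m
In lb·ft: 36.83/1.356 = 27.2 lb·ft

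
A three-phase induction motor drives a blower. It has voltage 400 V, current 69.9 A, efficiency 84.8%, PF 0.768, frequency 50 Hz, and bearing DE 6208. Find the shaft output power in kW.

31.5 kW

P_in = √3·V·I·cosφ = 1.732 × 400 × 69.9 × 0.768 = 37192 W
P_out = η·P_in = 0.848 × 37192 = 31539 W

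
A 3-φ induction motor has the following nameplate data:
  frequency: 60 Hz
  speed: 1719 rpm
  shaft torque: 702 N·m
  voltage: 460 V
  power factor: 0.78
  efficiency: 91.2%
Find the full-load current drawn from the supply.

ω = 2π×1719/60 = 180 rad/s; P_out = τω = 702 × 180 = 126360 W
P_in = P_out / η = 126360 / 0.912 = 138553 W
I_L = P_in / (√3·V_L·cosφ) = 138553 / (1.732 × 460 × 0.78) = 223 A

223 A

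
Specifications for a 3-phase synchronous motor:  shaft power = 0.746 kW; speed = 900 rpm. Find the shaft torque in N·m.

7.92 N·m

ω = 2π × 900/60 = 94.25 rad/s
τ = P/ω = 746/94.25 = 7.92 N·m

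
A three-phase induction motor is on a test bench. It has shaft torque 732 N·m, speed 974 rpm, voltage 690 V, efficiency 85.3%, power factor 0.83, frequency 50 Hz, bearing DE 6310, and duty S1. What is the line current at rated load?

ω = 2π×974/60 = 102 rad/s; P_out = τω = 732 × 102 = 74664 W
P_in = P_out / η = 74664 / 0.853 = 87531 W
I_L = P_in / (√3·V_L·cosφ) = 87531 / (1.732 × 690 × 0.83) = 88.2 A

88.2 A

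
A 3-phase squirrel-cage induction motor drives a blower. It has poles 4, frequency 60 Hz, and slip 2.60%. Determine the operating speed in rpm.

1753 rpm

n_s = 120f/p = 120×60/4 = 1800 rpm
n = n_s(1 − s) = 1800 × (1 − 0.026) = 1753 rpm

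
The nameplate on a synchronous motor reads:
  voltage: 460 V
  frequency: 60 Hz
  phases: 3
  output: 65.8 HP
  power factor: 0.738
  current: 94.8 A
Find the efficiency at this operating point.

P_out = 65.8 × 746 = 49087 W
P_in = √3·V_L·I_L·cosφ = 1.732 × 460 × 94.8 × 0.738 = 55740 W
η = P_out / P_in = 49087 / 55740 = 0.881 = 88.1%

88.1 %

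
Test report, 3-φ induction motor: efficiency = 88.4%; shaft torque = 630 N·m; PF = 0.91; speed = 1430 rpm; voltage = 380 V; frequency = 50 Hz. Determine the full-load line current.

178 A

ω = 2π×1430/60 = 149.7 rad/s; P_out = τω = 630 × 149.7 = 94311 W
P_in = P_out / η = 94311 / 0.884 = 106687 W
I_L = P_in / (√3·V_L·cosφ) = 106687 / (1.732 × 380 × 0.91) = 178 A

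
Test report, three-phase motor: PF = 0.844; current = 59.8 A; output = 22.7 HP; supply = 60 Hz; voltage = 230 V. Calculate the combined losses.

3170 W

P_in = √3·V·I·cosφ = 1.732×230×59.8×0.844 = 20106 W
P_out = 22.7×746 = 16934 W
Losses = P_in − P_out = 20106 − 16934 = 3172 W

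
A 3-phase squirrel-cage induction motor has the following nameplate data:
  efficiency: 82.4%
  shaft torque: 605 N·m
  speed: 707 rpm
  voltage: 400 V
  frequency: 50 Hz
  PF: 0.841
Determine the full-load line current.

93.3 A

ω = 2π×707/60 = 74.04 rad/s; P_out = τω = 605 × 74.04 = 44794 W
P_in = P_out / η = 44794 / 0.824 = 54362 W
I_L = P_in / (√3·V_L·cosφ) = 54362 / (1.732 × 400 × 0.841) = 93.3 A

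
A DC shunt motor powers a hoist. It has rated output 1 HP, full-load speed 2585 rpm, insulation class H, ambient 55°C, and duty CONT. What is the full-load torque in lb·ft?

P_out = 1 × 746 = 746 W
ω = 2π × 2585/60 = 270.7 rad/s
τ = P_out/ω = 746/270.7 = 2.756 N·m
In lb·ft: 2.756/1.356 = 2.03 lb·ft

2.03 lb·ft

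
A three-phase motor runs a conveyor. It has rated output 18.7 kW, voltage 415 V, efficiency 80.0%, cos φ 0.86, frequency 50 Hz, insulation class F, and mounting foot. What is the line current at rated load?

P_out = 18.7 kW = 18700 W
P_in = P_out / η = 18700 / 0.800 = 23375 W
I_L = P_in / (√3·V_L·cosφ) = 23375 / (1.732 × 415 × 0.86) = 37.8 A

37.8 A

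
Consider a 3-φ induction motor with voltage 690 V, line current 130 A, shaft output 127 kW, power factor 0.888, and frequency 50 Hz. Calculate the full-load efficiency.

P_out = 127 kW = 127000 W
P_in = √3·V_L·I_L·cosφ = 1.732 × 690 × 130 × 0.888 = 137960 W
η = P_out / P_in = 127000 / 137960 = 0.921 = 92.1%

92.1 %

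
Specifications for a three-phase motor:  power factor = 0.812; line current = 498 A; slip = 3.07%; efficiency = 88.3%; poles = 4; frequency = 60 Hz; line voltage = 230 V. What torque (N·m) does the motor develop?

779 N·m

P_in = √3·V·I·cosφ = 1.732 × 230 × 498 × 0.812 = 161087 W
P_out = η·P_in = 0.883 × 161087 = 142240 W
n_s = 120×60/4 = 1800 rpm; n = 1800×(1−0.0307) = 1745 rpm
ω = 2π×1745/60 = 182.7 rad/s
τ = P_out/ω = 142240/182.7 = 779 N·m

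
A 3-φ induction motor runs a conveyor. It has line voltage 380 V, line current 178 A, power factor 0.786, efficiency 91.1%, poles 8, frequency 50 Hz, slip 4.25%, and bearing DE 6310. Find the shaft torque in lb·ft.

823 lb·ft

P_in = √3·V·I·cosφ = 1.732 × 380 × 178 × 0.786 = 92082 W
P_out = η·P_in = 0.911 × 92082 = 83887 W
n_s = 120×50/8 = 750 rpm; n = 750×(1−0.0425) = 718 rpm
ω = 2π×718/60 = 75.19 rad/s
τ = P_out/ω = 83887/75.19 = 1116 N·m
In lb·ft: 1116/1.356 = 823 lb·ft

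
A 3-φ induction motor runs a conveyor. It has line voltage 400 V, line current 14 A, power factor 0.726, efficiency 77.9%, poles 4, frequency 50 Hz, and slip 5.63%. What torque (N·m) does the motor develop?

P_in = √3·V·I·cosφ = 1.732 × 400 × 14 × 0.726 = 7042 W
P_out = η·P_in = 0.779 × 7042 = 5486 W
n_s = 120×50/4 = 1500 rpm; n = 1500×(1−0.0563) = 1416 rpm
ω = 2π×1416/60 = 148.3 rad/s
τ = P_out/ω = 5486/148.3 = 37 N·m

37 N·m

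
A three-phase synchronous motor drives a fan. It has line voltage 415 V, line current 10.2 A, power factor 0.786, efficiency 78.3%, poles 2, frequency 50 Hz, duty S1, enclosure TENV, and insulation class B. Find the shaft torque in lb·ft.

10.6 lb·ft

P_in = √3·V·I·cosφ = 1.732 × 415 × 10.2 × 0.786 = 5763 W
P_out = η·P_in = 0.783 × 5763 = 4512 W
n = n_s = 120×50/2 = 3000 rpm (synchronous)
ω = 2π×3000/60 = 314.2 rad/s
τ = P_out/ω = 4512/314.2 = 14.36 N·m
In lb·ft: 14.36/1.356 = 10.6 lb·ft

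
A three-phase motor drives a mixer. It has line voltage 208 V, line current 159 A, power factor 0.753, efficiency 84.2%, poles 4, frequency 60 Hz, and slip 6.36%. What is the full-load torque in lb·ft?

152 lb·ft

P_in = √3·V·I·cosφ = 1.732 × 208 × 159 × 0.753 = 43132 W
P_out = η·P_in = 0.842 × 43132 = 36317 W
n_s = 120×60/4 = 1800 rpm; n = 1800×(1−0.0636) = 1686 rpm
ω = 2π×1686/60 = 176.6 rad/s
τ = P_out/ω = 36317/176.6 = 205.6 N·m
In lb·ft: 205.6/1.356 = 152 lb·ft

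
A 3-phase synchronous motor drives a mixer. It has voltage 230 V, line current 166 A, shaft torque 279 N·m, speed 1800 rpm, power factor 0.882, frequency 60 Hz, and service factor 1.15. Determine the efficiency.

90.2 %

ω = 2π × 1800/60 = 188.5 rad/s; P_out = τω = 279 × 188.5 = 52592 W
P_in = √3·V_L·I_L·cosφ = 1.732 × 230 × 166 × 0.882 = 58325 W
η = P_out / P_in = 52592 / 58325 = 0.902 = 90.2%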